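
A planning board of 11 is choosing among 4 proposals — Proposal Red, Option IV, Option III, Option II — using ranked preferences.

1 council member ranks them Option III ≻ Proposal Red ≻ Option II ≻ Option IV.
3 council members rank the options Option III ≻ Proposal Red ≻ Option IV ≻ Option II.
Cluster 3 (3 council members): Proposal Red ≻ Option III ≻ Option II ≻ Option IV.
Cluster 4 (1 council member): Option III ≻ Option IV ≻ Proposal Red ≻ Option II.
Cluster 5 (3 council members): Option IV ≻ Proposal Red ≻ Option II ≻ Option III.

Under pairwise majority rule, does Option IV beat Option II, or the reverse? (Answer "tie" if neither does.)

Ballots ranking Option IV above Option II: 3 + 1 + 3 = 7.
Ballots ranking Option II above Option IV: 11 − 7 = 4.
Option IV wins the head-to-head 7–4.

Option IV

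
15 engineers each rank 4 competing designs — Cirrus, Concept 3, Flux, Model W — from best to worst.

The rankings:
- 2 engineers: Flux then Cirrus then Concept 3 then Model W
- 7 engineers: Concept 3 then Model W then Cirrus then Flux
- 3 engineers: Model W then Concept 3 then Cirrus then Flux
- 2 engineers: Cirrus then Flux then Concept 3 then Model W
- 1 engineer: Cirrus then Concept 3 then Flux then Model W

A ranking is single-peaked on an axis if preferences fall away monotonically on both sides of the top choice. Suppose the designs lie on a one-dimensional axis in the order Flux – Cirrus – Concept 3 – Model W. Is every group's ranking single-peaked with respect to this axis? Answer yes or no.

Axis positions: Flux=1, Cirrus=2, Concept 3=3, Model W=4.
Group 1 (peak Flux at position 1): ranking walks positions 1-2-3-4, expanding outward from the peak — single-peaked.
Group 2 (peak Concept 3 at position 3): ranking walks positions 3-4-2-1, expanding outward from the peak — single-peaked.
Group 3 (peak Model W at position 4): ranking walks positions 4-3-2-1, expanding outward from the peak — single-peaked.
Group 4 (peak Cirrus at position 2): ranking walks positions 2-1-3-4, expanding outward from the peak — single-peaked.
Group 5 (peak Cirrus at position 2): ranking walks positions 2-3-1-4, expanding outward from the peak — single-peaked.
Every ranking is single-peaked on this axis.

yes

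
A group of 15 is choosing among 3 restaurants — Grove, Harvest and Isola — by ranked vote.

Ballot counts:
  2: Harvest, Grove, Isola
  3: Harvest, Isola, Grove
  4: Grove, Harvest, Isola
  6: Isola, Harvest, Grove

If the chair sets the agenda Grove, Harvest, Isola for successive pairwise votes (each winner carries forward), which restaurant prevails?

Harvest

Round 1: Grove vs Harvest — 4–11, Harvest advances.
Round 2: Harvest vs Isola — 9–6, Harvest advances.
Harvest survives the agenda.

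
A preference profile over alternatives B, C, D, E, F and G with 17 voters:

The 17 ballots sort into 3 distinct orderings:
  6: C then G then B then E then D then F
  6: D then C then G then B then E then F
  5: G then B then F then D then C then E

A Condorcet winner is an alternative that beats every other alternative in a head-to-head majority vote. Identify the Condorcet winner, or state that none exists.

Pairwise majorities:
B–C: C 12–5.
B vs D: B wins 11–6.
B vs E: B preferred on 6+6+5 = 17 ballots; B wins 17–0.
B–F: B 17–0.
B vs G: 0 for B, 17 for G — G by 17–0.
C vs D: C is ranked higher on 6 ballots, D on 11. D wins 11–6.
C vs E: C wins 17–0.
C–F: C 12–5.
C vs G: 12 to 5, C.
D vs E: D preferred on 6+5 = 11 ballots; D wins 11–6.
D vs F: 6+6 = 12 for D, 5 for F — D by 12–5.
D vs G: D is ranked higher on 6 ballots, G on 11. G wins 11–6.
E vs F: 6+6 = 12 for E, 5 for F — E by 12–5.
E vs G: 0 to 17, G.
F vs G: G, 17–0.
Every alternative loses at least once (B loses to C; C loses to D; D loses to B; E loses to B; F loses to B; G loses to C). The majority relation contains the cycle B beats D beats C beats B, so there is no Condorcet winner.

none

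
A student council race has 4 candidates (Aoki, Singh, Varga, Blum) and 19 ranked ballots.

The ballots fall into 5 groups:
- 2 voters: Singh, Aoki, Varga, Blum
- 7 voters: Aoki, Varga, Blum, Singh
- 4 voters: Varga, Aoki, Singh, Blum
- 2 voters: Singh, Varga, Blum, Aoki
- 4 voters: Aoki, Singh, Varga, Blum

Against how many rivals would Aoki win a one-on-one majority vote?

3

Aoki against each rival (19 voters):
Aoki vs Singh: Aoki preferred on 7+4+4 = 15 ballots; Aoki wins 15–4.
Aoki vs Varga: Aoki, 13–6.
Aoki vs Blum: Aoki preferred on 2+7+4+4 = 17 ballots; Aoki wins 17–2.
Aoki beats Singh, Varga, Blum — 3 pairwise wins.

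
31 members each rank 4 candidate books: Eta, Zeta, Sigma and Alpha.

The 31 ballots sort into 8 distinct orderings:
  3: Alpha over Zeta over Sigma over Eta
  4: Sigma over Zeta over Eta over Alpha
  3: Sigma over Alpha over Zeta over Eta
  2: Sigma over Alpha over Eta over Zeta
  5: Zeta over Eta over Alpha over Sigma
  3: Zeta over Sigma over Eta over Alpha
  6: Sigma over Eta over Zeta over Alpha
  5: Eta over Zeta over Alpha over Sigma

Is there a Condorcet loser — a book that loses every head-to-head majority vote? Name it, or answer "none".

Pairwise majorities:
Eta vs Zeta: Zeta wins 18–13.
Eta vs Sigma: Eta preferred on 5+5 = 10 ballots; Sigma wins 21–10.
Eta vs Alpha: Eta wins 23–8.
Zeta vs Sigma: Zeta, 16–15.
Zeta vs Alpha: Zeta, 23–8.
Sigma vs Alpha: 18 to 13, Sigma.
Alpha is beaten in every head-to-head and is the Condorcet loser.

Alpha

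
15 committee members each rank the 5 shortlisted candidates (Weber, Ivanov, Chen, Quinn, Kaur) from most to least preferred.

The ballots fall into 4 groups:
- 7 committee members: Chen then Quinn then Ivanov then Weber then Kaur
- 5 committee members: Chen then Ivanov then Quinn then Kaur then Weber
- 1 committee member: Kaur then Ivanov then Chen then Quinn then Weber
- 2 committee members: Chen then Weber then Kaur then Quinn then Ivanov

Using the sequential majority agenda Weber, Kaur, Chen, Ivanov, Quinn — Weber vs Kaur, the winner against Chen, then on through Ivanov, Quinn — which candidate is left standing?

Chen

Round 1: Weber vs Kaur — 9–6, Weber advances.
Round 2: Weber vs Chen — 0–15, Chen advances.
Round 3: Chen vs Ivanov — 14–1, Chen advances.
Round 4: Chen vs Quinn — 15–0, Chen advances.
Chen survives the agenda.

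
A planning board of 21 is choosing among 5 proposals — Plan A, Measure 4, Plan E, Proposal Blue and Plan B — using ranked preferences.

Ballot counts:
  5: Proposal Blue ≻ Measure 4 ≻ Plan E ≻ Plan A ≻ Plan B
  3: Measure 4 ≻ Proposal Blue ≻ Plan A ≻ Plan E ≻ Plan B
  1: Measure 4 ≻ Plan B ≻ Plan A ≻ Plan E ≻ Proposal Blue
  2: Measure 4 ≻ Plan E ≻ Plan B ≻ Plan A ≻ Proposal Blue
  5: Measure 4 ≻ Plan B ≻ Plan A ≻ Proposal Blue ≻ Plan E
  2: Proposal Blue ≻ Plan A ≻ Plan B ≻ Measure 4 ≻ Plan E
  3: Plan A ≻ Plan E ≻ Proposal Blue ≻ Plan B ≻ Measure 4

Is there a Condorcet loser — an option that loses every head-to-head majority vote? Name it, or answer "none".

Pairwise majorities:
Plan A–Measure 4: Measure 4 16–5.
Plan A vs Plan E: Plan A, 14–7.
Plan A vs Proposal Blue: Plan A, 11–10.
Plan A vs Plan B: Plan A wins 13–8.
Measure 4 vs Plan E: Measure 4 wins 18–3.
Measure 4 vs Proposal Blue: Measure 4 preferred on 3+1+2+5 = 11 ballots; Measure 4 wins 11–10.
Measure 4 vs Plan B: Measure 4 wins 16–5.
Plan E vs Proposal Blue: Plan E is ranked higher on 1+2+3 = 6 ballots, Proposal Blue on 15. Proposal Blue wins 15–6.
Plan E vs Plan B: Plan E preferred on 5+3+2+3 = 13 ballots; Plan E wins 13–8.
Proposal Blue vs Plan B: Proposal Blue preferred on 5+3+2+3 = 13 ballots; Proposal Blue wins 13–8.
Plan B loses to every other option — it is the Condorcet loser.

Plan B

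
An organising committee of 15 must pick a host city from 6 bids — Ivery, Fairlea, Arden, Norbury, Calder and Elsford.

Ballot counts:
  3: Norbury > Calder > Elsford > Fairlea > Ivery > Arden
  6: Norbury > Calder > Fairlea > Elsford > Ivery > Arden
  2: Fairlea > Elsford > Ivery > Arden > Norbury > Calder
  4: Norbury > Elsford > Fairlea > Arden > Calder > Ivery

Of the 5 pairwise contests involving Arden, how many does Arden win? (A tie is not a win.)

Arden against each rival (15 organisers):
Arden vs Ivery: Ivery, 11–4.
Arden–Fairlea: Fairlea 15–0.
Arden vs Norbury: Arden is ranked higher on 2 ballots, Norbury on 13. Norbury wins 13–2.
Arden vs Calder: 6 to 9, Calder.
Arden vs Elsford: Arden is ranked higher on 0 ballots, Elsford on 15. Elsford wins 15–0.
Arden beats no one; loses to Ivery, Fairlea, Norbury, Calder, Elsford — 0 pairwise wins.

0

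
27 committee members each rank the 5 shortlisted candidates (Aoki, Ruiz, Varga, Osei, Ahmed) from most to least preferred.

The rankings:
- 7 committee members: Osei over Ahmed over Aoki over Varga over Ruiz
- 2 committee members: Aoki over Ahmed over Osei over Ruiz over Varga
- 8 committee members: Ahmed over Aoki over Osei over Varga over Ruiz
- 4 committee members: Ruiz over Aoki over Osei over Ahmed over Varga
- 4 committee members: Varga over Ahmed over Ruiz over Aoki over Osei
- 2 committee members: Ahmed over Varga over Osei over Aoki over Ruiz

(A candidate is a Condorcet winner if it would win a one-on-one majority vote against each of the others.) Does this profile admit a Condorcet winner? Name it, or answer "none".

Ahmed

Head-to-head results (27 committee members):
Aoki vs Ruiz: Aoki, 19–8.
Aoki–Varga: Aoki 21–6.
Aoki–Osei: Aoki 18–9.
Aoki–Ahmed: Ahmed 21–6.
Ruiz vs Varga: Varga wins 21–6.
Ruiz–Osei: Osei 19–8.
Ruiz vs Ahmed: Ahmed wins 23–4.
Varga vs Osei: Osei wins 21–6.
Varga vs Ahmed: Ahmed wins 23–4.
Osei vs Ahmed: Ahmed, 16–11.
Ahmed beats each of Aoki, Ruiz, Varga, Osei — Ahmed is the Condorcet winner.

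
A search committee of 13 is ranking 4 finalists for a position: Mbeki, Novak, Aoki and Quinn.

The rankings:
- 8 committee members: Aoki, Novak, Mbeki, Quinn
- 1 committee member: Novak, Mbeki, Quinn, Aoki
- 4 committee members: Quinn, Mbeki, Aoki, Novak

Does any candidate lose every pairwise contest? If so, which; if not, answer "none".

Pairwise majorities:
Mbeki vs Novak: Novak wins 9–4.
Mbeki vs Aoki: Mbeki is ranked higher on 1+4 = 5 ballots, Aoki on 8. Aoki wins 8–5.
Mbeki vs Quinn: Mbeki wins 9–4.
Novak vs Aoki: 1 to 12, Aoki.
Novak vs Quinn: Novak is ranked higher on 8+1 = 9 ballots, Quinn on 4. Novak wins 9–4.
Aoki vs Quinn: Aoki wins 8–5.
Quinn loses to every other candidate — it is the Condorcet loser.

Quinn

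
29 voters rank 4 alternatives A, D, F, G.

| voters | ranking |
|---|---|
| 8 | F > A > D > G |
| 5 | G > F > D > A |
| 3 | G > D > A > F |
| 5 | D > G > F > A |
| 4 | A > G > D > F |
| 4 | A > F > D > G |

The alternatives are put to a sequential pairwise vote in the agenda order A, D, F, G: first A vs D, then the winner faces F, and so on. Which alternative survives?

Round 1: A vs D — 16–13, A advances.
Round 2: A vs F — 11–18, F advances.
Round 3: F vs G — 12–17, G advances.
The agenda winner is G.

G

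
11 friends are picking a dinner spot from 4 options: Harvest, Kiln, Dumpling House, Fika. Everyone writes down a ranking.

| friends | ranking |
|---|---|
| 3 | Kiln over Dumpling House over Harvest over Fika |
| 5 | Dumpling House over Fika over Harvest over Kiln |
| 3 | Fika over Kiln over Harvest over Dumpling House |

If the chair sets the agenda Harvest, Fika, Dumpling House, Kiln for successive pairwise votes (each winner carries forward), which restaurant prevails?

Kiln

Round 1: Harvest vs Fika — 3–8, Fika advances.
Round 2: Fika vs Dumpling House — 3–8, Dumpling House advances.
Round 3: Dumpling House vs Kiln — 5–6, Kiln advances.
Kiln survives the agenda.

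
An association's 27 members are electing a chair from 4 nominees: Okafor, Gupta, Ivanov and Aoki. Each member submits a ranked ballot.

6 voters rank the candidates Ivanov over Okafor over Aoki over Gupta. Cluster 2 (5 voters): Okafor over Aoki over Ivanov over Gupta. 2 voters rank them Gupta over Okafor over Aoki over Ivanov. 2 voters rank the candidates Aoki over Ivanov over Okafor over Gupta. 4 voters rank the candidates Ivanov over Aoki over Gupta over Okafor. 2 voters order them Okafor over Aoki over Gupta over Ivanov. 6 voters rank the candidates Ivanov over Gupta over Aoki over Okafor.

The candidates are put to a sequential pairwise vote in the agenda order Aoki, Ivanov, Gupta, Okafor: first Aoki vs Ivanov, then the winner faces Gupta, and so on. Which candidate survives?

Round 1: Aoki vs Ivanov — 11–16, Ivanov advances.
Round 2: Ivanov vs Gupta — 23–4, Ivanov advances.
Round 3: Ivanov vs Okafor — 18–9, Ivanov advances.
Ivanov survives the agenda.

Ivanov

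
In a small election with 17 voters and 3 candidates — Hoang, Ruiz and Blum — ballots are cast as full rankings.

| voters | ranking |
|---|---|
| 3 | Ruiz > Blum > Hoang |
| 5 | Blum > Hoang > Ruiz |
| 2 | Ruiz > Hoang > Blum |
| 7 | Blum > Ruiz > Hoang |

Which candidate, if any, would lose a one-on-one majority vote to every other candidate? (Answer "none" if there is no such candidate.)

Hoang

Head-to-head results (17 voters):
Hoang vs Ruiz: 5 for Hoang, 12 for Ruiz — Ruiz by 12–5.
Hoang vs Blum: Blum, 15–2.
Ruiz vs Blum: Ruiz is ranked higher on 3+2 = 5 ballots, Blum on 12. Blum wins 12–5.
Hoang loses to every other candidate — it is the Condorcet loser.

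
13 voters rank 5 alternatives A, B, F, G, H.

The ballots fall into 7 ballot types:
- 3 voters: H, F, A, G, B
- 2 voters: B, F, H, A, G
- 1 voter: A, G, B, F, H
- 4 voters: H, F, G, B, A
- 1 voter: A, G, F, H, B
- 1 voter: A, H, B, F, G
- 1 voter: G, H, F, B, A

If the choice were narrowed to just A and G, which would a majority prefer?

A

Ballots ranking A above G: 3 + 2 + 1 + 1 + 1 = 8.
Ballots ranking G above A: 13 − 8 = 5.
A wins the head-to-head 8–5.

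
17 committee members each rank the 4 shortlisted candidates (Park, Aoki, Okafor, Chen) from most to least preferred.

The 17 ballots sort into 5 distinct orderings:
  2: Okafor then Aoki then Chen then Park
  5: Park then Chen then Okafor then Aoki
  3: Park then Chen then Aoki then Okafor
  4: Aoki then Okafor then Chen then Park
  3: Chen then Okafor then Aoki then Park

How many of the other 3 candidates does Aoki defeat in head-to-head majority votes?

Aoki against each rival (17 committee members):
Aoki vs Park: Aoki wins 9–8.
Aoki vs Okafor: Aoki preferred on 3+4 = 7 ballots; Okafor wins 10–7.
Aoki vs Chen: Aoki is ranked higher on 2+4 = 6 ballots, Chen on 11. Chen wins 11–6.
Aoki beats Park; loses to Okafor, Chen — 1 pairwise win.

1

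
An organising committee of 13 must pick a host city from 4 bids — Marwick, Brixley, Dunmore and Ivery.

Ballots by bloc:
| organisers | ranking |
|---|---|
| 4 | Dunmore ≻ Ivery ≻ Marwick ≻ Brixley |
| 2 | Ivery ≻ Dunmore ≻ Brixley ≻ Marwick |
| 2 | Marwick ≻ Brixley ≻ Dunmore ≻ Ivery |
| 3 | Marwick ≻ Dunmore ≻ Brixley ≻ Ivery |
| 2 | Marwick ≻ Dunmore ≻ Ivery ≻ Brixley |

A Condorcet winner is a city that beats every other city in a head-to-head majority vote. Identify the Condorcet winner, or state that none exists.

Head-to-head results (13 organisers):
Marwick vs Brixley: Marwick is ranked higher on 4+2+3+2 = 11 ballots, Brixley on 2. Marwick wins 11–2.
Marwick vs Dunmore: 7 to 6, Marwick.
Marwick vs Ivery: 2+3+2 = 7 for Marwick, 6 for Ivery — Marwick by 7–6.
Brixley vs Dunmore: Brixley is ranked higher on 2 ballots, Dunmore on 11. Dunmore wins 11–2.
Brixley vs Ivery: 5 to 8, Ivery.
Dunmore vs Ivery: Dunmore preferred on 4+2+3+2 = 11 ballots; Dunmore wins 11–2.
Only Marwick has no losses; Marwick is the Condorcet winner.

Marwick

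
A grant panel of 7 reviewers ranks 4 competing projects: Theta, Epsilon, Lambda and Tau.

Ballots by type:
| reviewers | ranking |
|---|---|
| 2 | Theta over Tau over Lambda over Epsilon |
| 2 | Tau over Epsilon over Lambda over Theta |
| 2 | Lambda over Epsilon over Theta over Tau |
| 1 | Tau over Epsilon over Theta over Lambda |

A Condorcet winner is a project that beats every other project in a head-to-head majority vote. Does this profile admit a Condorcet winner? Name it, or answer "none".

none

Head-to-head results (7 reviewers):
Theta vs Epsilon: Epsilon wins 5–2.
Theta–Lambda: Lambda 4–3.
Theta–Tau: Theta 4–3.
Epsilon vs Lambda: Lambda, 4–3.
Epsilon vs Tau: Tau wins 5–2.
Lambda vs Tau: Tau wins 5–2.
Each project drops at least one matchup (Theta loses to Epsilon; Epsilon loses to Lambda; Lambda loses to Tau; Tau loses to Theta); the cycle Theta beats Tau beats Epsilon beats Theta rules out a Condorcet winner.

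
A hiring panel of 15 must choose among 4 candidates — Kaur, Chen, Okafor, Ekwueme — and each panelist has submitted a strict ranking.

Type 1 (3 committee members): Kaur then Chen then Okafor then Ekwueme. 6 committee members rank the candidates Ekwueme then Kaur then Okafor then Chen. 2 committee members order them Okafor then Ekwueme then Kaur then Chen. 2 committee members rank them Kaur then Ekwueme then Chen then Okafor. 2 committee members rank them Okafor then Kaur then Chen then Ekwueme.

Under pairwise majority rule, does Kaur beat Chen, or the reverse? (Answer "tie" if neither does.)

Ballots ranking Kaur above Chen: 3 + 6 + 2 + 2 + 2 = 15.
Ballots ranking Chen above Kaur: 15 − 15 = 0.
Kaur wins the head-to-head 15–0.

Kaur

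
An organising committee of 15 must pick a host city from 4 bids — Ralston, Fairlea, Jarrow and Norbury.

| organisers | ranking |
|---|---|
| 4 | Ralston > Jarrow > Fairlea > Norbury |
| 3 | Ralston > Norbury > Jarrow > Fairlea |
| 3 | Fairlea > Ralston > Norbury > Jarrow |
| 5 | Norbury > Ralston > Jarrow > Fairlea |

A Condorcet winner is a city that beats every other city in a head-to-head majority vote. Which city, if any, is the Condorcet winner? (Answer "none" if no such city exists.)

Ralston

Head-to-head results (15 organisers):
Ralston vs Fairlea: Ralston preferred on 4+3+5 = 12 ballots; Ralston wins 12–3.
Ralston vs Jarrow: Ralston is ranked higher on 4+3+3+5 = 15 ballots, Jarrow on 0. Ralston wins 15–0.
Ralston vs Norbury: 4+3+3 = 10 for Ralston, 5 for Norbury — Ralston by 10–5.
Fairlea vs Jarrow: Fairlea preferred on 3 ballots; Jarrow wins 12–3.
Fairlea vs Norbury: 4+3 = 7 for Fairlea, 8 for Norbury — Norbury by 8–7.
Jarrow vs Norbury: 4 for Jarrow, 11 for Norbury — Norbury by 11–4.
Only Ralston has no losses; Ralston is the Condorcet winner.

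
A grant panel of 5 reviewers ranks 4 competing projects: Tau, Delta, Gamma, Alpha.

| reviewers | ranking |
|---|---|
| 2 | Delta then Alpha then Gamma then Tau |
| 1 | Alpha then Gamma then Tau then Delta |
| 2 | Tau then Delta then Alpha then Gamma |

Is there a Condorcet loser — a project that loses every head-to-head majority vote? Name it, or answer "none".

Head-to-head results (5 reviewers):
Tau vs Delta: Tau preferred on 1+2 = 3 ballots; Tau wins 3–2.
Tau vs Gamma: Gamma wins 3–2.
Tau vs Alpha: Tau preferred on 2 ballots; Alpha wins 3–2.
Delta vs Gamma: Delta, 4–1.
Delta vs Alpha: Delta wins 4–1.
Gamma vs Alpha: Gamma is ranked higher on 0 ballots, Alpha on 5. Alpha wins 5–0.
Every project wins at least one matchup (Tau beats Delta; Delta beats Gamma; Gamma beats Tau; Alpha beats Tau), so there is no Condorcet loser.

none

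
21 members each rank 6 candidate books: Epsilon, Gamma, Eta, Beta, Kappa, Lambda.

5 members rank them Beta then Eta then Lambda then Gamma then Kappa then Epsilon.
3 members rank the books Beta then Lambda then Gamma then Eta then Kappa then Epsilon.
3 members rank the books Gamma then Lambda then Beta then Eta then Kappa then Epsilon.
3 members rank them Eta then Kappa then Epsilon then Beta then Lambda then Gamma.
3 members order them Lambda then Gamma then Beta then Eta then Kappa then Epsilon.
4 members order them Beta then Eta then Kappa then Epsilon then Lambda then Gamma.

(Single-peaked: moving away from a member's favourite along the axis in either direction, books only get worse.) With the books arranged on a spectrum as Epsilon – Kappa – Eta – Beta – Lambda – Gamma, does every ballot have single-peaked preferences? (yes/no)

Axis positions: Epsilon=1, Kappa=2, Eta=3, Beta=4, Lambda=5, Gamma=6.
Type 1 (peak Beta at position 4): ranking walks positions 4-3-5-6-2-1, expanding outward from the peak — single-peaked.
Type 2 (peak Beta at position 4): ranking walks positions 4-5-6-3-2-1, expanding outward from the peak — single-peaked.
Type 3 (peak Gamma at position 6): ranking walks positions 6-5-4-3-2-1, expanding outward from the peak — single-peaked.
Type 4 (peak Eta at position 3): ranking walks positions 3-2-1-4-5-6, expanding outward from the peak — single-peaked.
Type 5 (peak Lambda at position 5): ranking walks positions 5-6-4-3-2-1, expanding outward from the peak — single-peaked.
Type 6 (peak Beta at position 4): ranking walks positions 4-3-2-1-5-6, expanding outward from the peak — single-peaked.
Every ranking is single-peaked on this axis.

yes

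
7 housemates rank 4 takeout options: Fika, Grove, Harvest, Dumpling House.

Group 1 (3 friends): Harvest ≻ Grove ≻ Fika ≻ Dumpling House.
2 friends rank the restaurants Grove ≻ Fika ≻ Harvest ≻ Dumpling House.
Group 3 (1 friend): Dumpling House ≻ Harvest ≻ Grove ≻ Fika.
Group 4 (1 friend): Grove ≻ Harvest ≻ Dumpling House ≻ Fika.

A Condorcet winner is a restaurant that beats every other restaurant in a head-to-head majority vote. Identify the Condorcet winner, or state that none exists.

Check each pair by majority over 7 ballots:
Fika vs Grove: 0 for Fika, 7 for Grove — Grove by 7–0.
Fika vs Harvest: 2 to 5, Harvest.
Fika vs Dumpling House: Fika preferred on 3+2 = 5 ballots; Fika wins 5–2.
Grove vs Harvest: Harvest wins 4–3.
Grove vs Dumpling House: Grove, 6–1.
Harvest vs Dumpling House: Harvest, 6–1.
Harvest beats each of Fika, Grove, Dumpling House — Harvest is the Condorcet winner.

Harvest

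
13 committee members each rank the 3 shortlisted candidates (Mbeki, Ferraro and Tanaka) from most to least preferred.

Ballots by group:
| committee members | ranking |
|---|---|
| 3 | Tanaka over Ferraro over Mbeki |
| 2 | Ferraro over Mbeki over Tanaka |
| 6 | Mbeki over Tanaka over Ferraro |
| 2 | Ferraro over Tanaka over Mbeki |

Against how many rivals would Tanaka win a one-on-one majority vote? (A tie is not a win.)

1

Tanaka against each rival (13 committee members):
Tanaka vs Mbeki: 3+2 = 5 for Tanaka, 8 for Mbeki — Mbeki by 8–5.
Tanaka vs Ferraro: Tanaka, 9–4.
Tanaka beats Ferraro; loses to Mbeki — 1 pairwise win.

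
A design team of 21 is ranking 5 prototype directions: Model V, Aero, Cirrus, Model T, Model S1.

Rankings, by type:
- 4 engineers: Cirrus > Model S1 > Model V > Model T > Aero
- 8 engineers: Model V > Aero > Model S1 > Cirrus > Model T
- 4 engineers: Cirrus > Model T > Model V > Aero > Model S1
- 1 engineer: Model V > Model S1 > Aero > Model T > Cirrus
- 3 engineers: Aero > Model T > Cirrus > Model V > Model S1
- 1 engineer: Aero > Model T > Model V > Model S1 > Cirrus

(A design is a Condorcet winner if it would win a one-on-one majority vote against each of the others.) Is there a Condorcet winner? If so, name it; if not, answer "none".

none

Head-to-head results (21 engineers):
Model V vs Aero: 17 to 4, Model V.
Model V vs Cirrus: 10 to 11, Cirrus.
Model V vs Model T: Model V is ranked higher on 4+8+1 = 13 ballots, Model T on 8. Model V wins 13–8.
Model V vs Model S1: 17 to 4, Model V.
Aero vs Cirrus: Aero preferred on 8+1+3+1 = 13 ballots; Aero wins 13–8.
Aero vs Model T: 13 to 8, Aero.
Aero vs Model S1: 16 to 5, Aero.
Cirrus vs Model T: Cirrus preferred on 4+8+4 = 16 ballots; Cirrus wins 16–5.
Cirrus vs Model S1: 11 to 10, Cirrus.
Model T vs Model S1: Model T is ranked higher on 4+3+1 = 8 ballots, Model S1 on 13. Model S1 wins 13–8.
No design is unbeaten: Model V loses to Cirrus; Aero loses to Model V; Cirrus loses to Aero; Model T loses to Model V; Model S1 loses to Model V. In particular Model V > Aero > Cirrus > Model V is a majority cycle — no Condorcet winner exists.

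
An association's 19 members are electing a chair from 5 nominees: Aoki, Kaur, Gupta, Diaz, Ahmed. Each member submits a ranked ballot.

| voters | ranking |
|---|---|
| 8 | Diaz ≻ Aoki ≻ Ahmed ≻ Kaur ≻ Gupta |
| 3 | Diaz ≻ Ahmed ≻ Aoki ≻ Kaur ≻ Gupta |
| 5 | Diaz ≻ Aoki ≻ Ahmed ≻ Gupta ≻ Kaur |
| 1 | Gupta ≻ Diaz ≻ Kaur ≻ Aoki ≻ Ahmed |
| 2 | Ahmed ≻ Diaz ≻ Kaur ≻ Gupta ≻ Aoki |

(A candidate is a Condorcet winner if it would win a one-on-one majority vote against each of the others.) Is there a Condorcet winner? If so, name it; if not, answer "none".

Head-to-head results (19 voters):
Aoki vs Kaur: Aoki, 16–3.
Aoki vs Gupta: Aoki wins 16–3.
Aoki vs Diaz: Diaz wins 19–0.
Aoki–Ahmed: Aoki 14–5.
Kaur vs Gupta: Kaur, 13–6.
Kaur–Diaz: Diaz 19–0.
Kaur vs Ahmed: Ahmed wins 18–1.
Gupta–Diaz: Diaz 18–1.
Gupta–Ahmed: Ahmed 18–1.
Diaz vs Ahmed: Diaz wins 17–2.
Diaz wins every pairwise contest, so Diaz is the Condorcet winner.

Diaz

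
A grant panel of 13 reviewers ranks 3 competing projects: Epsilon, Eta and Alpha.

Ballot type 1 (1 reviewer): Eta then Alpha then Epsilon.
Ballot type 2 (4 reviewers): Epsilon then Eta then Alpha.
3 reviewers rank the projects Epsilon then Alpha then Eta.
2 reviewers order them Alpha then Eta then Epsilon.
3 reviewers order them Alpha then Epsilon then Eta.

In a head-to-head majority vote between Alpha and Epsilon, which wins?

Epsilon

Ballots ranking Alpha above Epsilon: 1 + 2 + 3 = 6.
Ballots ranking Epsilon above Alpha: 13 − 6 = 7.
Epsilon wins the head-to-head 7–6.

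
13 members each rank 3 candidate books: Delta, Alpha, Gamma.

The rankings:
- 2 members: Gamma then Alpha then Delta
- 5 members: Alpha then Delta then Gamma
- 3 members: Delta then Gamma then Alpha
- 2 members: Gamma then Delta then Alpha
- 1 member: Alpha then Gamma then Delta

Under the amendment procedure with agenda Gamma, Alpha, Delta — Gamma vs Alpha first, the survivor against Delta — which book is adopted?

Delta

Round 1: Gamma vs Alpha — 7–6, Gamma advances.
Round 2: Gamma vs Delta — 5–8, Delta advances.
The agenda winner is Delta.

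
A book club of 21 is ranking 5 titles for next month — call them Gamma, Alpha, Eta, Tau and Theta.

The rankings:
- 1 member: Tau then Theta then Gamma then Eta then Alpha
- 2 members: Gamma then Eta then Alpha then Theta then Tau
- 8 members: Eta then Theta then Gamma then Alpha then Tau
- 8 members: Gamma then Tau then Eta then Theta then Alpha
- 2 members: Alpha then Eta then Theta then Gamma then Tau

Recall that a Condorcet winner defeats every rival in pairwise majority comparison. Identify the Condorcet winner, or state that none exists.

none

Pairwise majorities:
Gamma–Alpha: Gamma 19–2.
Gamma vs Eta: Gamma wins 11–10.
Gamma vs Tau: Gamma wins 20–1.
Gamma–Theta: Theta 11–10.
Alpha vs Eta: Eta wins 19–2.
Alpha–Tau: Alpha 12–9.
Alpha vs Theta: Theta, 17–4.
Eta vs Tau: Eta wins 12–9.
Eta vs Theta: Eta, 20–1.
Tau vs Theta: Theta wins 12–9.
Each book drops at least one matchup (Gamma loses to Theta; Alpha loses to Gamma; Eta loses to Gamma; Tau loses to Gamma; Theta loses to Eta); the cycle Gamma → Eta → Theta → Gamma rules out a Condorcet winner.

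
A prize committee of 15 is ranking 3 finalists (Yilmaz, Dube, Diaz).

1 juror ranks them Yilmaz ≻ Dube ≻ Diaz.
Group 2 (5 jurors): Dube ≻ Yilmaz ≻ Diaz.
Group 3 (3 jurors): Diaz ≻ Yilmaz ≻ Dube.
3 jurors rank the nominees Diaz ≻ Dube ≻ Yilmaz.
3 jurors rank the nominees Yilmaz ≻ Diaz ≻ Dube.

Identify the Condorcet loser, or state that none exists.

none

Head-to-head results (15 jurors):
Yilmaz vs Dube: Yilmaz is ranked higher on 1+3+3 = 7 ballots, Dube on 8. Dube wins 8–7.
Yilmaz vs Diaz: 1+5+3 = 9 for Yilmaz, 6 for Diaz — Yilmaz by 9–6.
Dube vs Diaz: 6 to 9, Diaz.
No nominee is winless: Yilmaz beats Diaz; Dube beats Yilmaz; Diaz beats Dube. There is no Condorcet loser.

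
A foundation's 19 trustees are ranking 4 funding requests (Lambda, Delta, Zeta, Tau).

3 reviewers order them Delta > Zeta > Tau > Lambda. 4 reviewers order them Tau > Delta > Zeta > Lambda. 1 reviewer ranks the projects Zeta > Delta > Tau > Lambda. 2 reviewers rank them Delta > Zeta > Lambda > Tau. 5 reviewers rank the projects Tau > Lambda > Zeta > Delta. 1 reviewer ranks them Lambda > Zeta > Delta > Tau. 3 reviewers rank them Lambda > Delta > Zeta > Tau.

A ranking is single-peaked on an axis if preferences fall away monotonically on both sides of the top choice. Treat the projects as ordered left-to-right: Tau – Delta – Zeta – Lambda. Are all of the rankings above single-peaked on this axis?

no

Axis positions: Tau=1, Delta=2, Zeta=3, Lambda=4.
Bloc 1 (peak Delta at position 2): ranking walks positions 2-3-1-4, expanding outward from the peak — single-peaked.
Bloc 2 (peak Tau at position 1): ranking walks positions 1-2-3-4, expanding outward from the peak — single-peaked.
Bloc 3 (peak Zeta at position 3): ranking walks positions 3-2-1-4, expanding outward from the peak — single-peaked.
Bloc 4 (peak Delta at position 2): ranking walks positions 2-3-4-1, expanding outward from the peak — single-peaked.
Bloc 5: ranking walks positions 1-4-3-2; Lambda is ranked above Delta even though Delta lies between Lambda and the peak Tau on the axis — preferences dip and rise again. Not single-peaked.
Bloc 6 (peak Lambda at position 4): ranking walks positions 4-3-2-1, expanding outward from the peak — single-peaked.
Bloc 7: ranking walks positions 4-2-3-1; Delta is ranked above Zeta even though Zeta lies between Delta and the peak Lambda on the axis — preferences dip and rise again. Not single-peaked.
Bloc 5 violates single-peakedness, so the profile is not single-peaked on this axis.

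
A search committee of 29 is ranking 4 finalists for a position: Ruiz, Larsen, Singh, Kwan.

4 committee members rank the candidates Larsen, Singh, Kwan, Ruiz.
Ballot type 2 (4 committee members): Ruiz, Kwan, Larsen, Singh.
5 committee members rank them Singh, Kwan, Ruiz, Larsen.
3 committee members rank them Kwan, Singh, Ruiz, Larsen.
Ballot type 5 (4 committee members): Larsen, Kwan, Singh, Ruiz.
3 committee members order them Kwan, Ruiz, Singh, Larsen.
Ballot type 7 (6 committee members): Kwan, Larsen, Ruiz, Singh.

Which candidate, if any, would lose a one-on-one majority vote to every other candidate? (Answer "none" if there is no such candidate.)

Pairwise majorities:
Ruiz vs Larsen: Ruiz wins 15–14.
Ruiz vs Singh: Singh, 16–13.
Ruiz vs Kwan: 4 for Ruiz, 25 for Kwan — Kwan by 25–4.
Larsen vs Singh: Larsen, 18–11.
Larsen vs Kwan: Kwan wins 21–8.
Singh vs Kwan: Singh is ranked higher on 4+5 = 9 ballots, Kwan on 20. Kwan wins 20–9.
Every candidate wins at least one matchup (Ruiz beats Larsen; Larsen beats Singh; Singh beats Ruiz; Kwan beats Ruiz), so there is no Condorcet loser.

none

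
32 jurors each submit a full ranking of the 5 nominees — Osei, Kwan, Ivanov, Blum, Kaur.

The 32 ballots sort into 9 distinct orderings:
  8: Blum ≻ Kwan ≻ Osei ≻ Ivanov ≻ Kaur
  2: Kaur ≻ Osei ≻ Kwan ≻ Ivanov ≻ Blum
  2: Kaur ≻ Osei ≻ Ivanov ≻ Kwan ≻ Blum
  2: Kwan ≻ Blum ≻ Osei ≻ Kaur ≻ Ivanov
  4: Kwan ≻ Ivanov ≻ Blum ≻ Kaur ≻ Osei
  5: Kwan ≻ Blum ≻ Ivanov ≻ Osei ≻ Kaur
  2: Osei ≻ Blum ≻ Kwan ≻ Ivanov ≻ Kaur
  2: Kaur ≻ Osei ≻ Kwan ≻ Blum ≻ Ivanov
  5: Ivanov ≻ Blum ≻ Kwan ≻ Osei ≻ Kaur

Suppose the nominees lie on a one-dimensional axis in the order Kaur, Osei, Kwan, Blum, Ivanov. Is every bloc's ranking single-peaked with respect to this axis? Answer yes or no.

no

Axis positions: Kaur=1, Osei=2, Kwan=3, Blum=4, Ivanov=5.
Bloc 1 (peak Blum at position 4): ranking walks positions 4-3-2-5-1, expanding outward from the peak — single-peaked.
Bloc 2: ranking walks positions 1-2-3-5-4; Ivanov is ranked above Blum even though Blum lies between Ivanov and the peak Kaur on the axis — preferences dip and rise again. Not single-peaked.
Bloc 3: ranking walks positions 1-2-5-3-4; Ivanov is ranked above Kwan even though Kwan lies between Ivanov and the peak Kaur on the axis — preferences dip and rise again. Not single-peaked.
Bloc 4 (peak Kwan at position 3): ranking walks positions 3-4-2-1-5, expanding outward from the peak — single-peaked.
Bloc 5: ranking walks positions 3-5-4-1-2; Ivanov is ranked above Blum even though Blum lies between Ivanov and the peak Kwan on the axis — preferences dip and rise again. Not single-peaked.
Bloc 6 (peak Kwan at position 3): ranking walks positions 3-4-5-2-1, expanding outward from the peak — single-peaked.
Bloc 7: ranking walks positions 2-4-3-5-1; Blum is ranked above Kwan even though Kwan lies between Blum and the peak Osei on the axis — preferences dip and rise again. Not single-peaked.
Bloc 8 (peak Kaur at position 1): ranking walks positions 1-2-3-4-5, expanding outward from the peak — single-peaked.
Bloc 9 (peak Ivanov at position 5): ranking walks positions 5-4-3-2-1, expanding outward from the peak — single-peaked.
Bloc 2 violates single-peakedness, so the profile is not single-peaked on this axis.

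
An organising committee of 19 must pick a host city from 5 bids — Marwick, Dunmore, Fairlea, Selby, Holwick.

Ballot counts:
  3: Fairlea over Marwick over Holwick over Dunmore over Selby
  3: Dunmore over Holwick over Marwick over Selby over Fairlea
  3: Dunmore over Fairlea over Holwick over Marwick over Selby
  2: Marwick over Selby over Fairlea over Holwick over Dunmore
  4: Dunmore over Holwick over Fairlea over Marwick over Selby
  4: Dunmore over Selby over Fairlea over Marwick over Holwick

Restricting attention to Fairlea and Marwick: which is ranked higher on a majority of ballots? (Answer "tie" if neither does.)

Ballots ranking Fairlea above Marwick: 3 + 3 + 4 + 4 = 14.
Ballots ranking Marwick above Fairlea: 19 − 14 = 5.
Fairlea wins the head-to-head 14–5.

Fairlea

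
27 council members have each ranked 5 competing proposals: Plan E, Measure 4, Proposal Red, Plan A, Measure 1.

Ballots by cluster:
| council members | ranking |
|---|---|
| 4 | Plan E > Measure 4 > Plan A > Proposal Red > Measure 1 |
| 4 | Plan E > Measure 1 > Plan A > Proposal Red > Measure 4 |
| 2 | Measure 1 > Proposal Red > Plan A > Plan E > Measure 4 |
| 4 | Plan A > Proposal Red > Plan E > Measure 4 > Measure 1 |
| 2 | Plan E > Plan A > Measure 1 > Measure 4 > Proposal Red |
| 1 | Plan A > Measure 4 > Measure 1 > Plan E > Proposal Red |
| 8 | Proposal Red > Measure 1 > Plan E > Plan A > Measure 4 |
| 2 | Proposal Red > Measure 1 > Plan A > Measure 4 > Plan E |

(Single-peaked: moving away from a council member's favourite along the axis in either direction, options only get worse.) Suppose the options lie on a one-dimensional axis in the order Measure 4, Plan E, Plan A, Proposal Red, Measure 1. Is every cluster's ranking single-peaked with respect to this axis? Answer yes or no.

Axis positions: Measure 4=1, Plan E=2, Plan A=3, Proposal Red=4, Measure 1=5.
Cluster 1 (peak Plan E at position 2): ranking walks positions 2-1-3-4-5, expanding outward from the peak — single-peaked.
Cluster 2: ranking walks positions 2-5-3-4-1; Measure 1 is ranked above Plan A even though Plan A lies between Measure 1 and the peak Plan E on the axis — preferences dip and rise again. Not single-peaked.
Cluster 3 (peak Measure 1 at position 5): ranking walks positions 5-4-3-2-1, expanding outward from the peak — single-peaked.
Cluster 4 (peak Plan A at position 3): ranking walks positions 3-4-2-1-5, expanding outward from the peak — single-peaked.
Cluster 5: ranking walks positions 2-3-5-1-4; Measure 1 is ranked above Proposal Red even though Proposal Red lies between Measure 1 and the peak Plan E on the axis — preferences dip and rise again. Not single-peaked.
Cluster 6: ranking walks positions 3-1-5-2-4; Measure 4 is ranked above Plan E even though Plan E lies between Measure 4 and the peak Plan A on the axis — preferences dip and rise again. Not single-peaked.
Cluster 7: ranking walks positions 4-5-2-3-1; Plan E is ranked above Plan A even though Plan A lies between Plan E and the peak Proposal Red on the axis — preferences dip and rise again. Not single-peaked.
Cluster 8: ranking walks positions 4-5-3-1-2; Measure 4 is ranked above Plan E even though Plan E lies between Measure 4 and the peak Proposal Red on the axis — preferences dip and rise again. Not single-peaked.
Cluster 2 violates single-peakedness, so the profile is not single-peaked on this axis.

no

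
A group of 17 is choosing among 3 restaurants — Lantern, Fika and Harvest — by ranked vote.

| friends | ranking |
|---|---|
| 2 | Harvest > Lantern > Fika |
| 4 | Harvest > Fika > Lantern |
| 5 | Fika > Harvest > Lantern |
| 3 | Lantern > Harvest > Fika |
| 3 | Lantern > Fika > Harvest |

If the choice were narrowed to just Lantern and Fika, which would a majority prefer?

Fika

Ballots ranking Lantern above Fika: 2 + 3 + 3 = 8.
Ballots ranking Fika above Lantern: 17 − 8 = 9.
Fika wins the head-to-head 9–8.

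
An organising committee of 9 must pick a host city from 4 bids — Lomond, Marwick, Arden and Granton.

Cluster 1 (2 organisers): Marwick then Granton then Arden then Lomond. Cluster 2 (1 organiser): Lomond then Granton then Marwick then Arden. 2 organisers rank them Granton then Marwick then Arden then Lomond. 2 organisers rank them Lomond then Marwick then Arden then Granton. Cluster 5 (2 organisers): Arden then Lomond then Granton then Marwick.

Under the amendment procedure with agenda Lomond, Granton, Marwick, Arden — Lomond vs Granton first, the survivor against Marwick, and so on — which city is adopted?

Round 1: Lomond vs Granton — 5–4, Lomond advances.
Round 2: Lomond vs Marwick — 5–4, Lomond advances.
Round 3: Lomond vs Arden — 3–6, Arden advances.
The agenda winner is Arden.

Arden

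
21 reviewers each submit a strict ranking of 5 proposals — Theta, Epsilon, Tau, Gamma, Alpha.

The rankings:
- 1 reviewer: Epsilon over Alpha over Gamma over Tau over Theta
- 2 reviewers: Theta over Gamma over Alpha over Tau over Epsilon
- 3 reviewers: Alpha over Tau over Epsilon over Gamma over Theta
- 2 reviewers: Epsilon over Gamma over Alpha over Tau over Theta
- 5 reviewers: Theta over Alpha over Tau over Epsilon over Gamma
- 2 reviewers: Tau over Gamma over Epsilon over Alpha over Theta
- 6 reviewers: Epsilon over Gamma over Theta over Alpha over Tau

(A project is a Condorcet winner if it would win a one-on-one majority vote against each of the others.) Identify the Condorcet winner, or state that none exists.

Check each pair by majority over 21 ballots:
Theta–Epsilon: Epsilon 14–7.
Theta–Tau: Theta 13–8.
Theta–Gamma: Gamma 14–7.
Theta vs Alpha: Theta, 13–8.
Epsilon vs Tau: Tau, 12–9.
Epsilon vs Gamma: Epsilon, 17–4.
Epsilon vs Alpha: Epsilon wins 11–10.
Tau vs Gamma: Gamma, 11–10.
Tau vs Alpha: Alpha, 19–2.
Gamma–Alpha: Gamma 12–9.
Every project loses at least once (Theta loses to Epsilon; Epsilon loses to Tau; Tau loses to Theta; Gamma loses to Epsilon; Alpha loses to Theta). The majority relation contains the cycle Theta > Tau > Epsilon > Theta, so there is no Condorcet winner.

none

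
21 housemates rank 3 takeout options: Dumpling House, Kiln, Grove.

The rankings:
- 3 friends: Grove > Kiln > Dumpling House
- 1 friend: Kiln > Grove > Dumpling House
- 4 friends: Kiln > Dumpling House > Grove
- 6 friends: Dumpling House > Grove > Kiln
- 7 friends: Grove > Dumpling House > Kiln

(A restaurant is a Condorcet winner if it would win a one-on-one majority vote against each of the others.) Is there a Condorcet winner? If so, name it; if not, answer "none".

Grove

Pairwise majorities:
Dumpling House vs Kiln: 6+7 = 13 for Dumpling House, 8 for Kiln — Dumpling House by 13–8.
Dumpling House vs Grove: Dumpling House is ranked higher on 4+6 = 10 ballots, Grove on 11. Grove wins 11–10.
Kiln vs Grove: 1+4 = 5 for Kiln, 16 for Grove — Grove by 16–5.
Grove beats each of Dumpling House, Kiln — Grove is the Condorcet winner.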